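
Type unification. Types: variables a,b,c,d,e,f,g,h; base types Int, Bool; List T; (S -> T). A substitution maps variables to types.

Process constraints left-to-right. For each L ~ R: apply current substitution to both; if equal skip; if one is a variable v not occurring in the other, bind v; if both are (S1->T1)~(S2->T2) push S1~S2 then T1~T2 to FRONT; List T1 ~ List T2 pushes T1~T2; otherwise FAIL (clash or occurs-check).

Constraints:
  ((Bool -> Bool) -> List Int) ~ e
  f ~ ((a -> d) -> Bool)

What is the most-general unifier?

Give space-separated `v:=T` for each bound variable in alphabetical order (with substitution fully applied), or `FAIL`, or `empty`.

step 1: unify ((Bool -> Bool) -> List Int) ~ e  [subst: {-} | 1 pending]
  bind e := ((Bool -> Bool) -> List Int)
step 2: unify f ~ ((a -> d) -> Bool)  [subst: {e:=((Bool -> Bool) -> List Int)} | 0 pending]
  bind f := ((a -> d) -> Bool)

Answer: e:=((Bool -> Bool) -> List Int) f:=((a -> d) -> Bool)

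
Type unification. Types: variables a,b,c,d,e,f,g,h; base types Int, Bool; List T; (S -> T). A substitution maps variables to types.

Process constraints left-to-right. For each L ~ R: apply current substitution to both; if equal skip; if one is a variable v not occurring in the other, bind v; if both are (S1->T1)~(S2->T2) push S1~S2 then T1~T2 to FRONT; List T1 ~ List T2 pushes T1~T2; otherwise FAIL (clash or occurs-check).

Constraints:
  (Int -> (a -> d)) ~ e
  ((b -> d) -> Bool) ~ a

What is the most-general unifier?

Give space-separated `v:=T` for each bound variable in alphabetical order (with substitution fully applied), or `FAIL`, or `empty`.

Answer: a:=((b -> d) -> Bool) e:=(Int -> (((b -> d) -> Bool) -> d))

Derivation:
step 1: unify (Int -> (a -> d)) ~ e  [subst: {-} | 1 pending]
  bind e := (Int -> (a -> d))
step 2: unify ((b -> d) -> Bool) ~ a  [subst: {e:=(Int -> (a -> d))} | 0 pending]
  bind a := ((b -> d) -> Bool)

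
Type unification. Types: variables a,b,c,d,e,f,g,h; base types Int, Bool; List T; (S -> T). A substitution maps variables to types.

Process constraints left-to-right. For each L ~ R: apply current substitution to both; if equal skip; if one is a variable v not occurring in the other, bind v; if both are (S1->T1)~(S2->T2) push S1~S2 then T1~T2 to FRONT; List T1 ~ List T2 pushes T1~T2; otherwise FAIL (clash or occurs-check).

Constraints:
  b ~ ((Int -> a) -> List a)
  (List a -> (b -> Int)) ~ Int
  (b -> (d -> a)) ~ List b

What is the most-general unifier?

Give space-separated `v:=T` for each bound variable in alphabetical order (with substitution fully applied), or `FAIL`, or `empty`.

Answer: FAIL

Derivation:
step 1: unify b ~ ((Int -> a) -> List a)  [subst: {-} | 2 pending]
  bind b := ((Int -> a) -> List a)
step 2: unify (List a -> (((Int -> a) -> List a) -> Int)) ~ Int  [subst: {b:=((Int -> a) -> List a)} | 1 pending]
  clash: (List a -> (((Int -> a) -> List a) -> Int)) vs Int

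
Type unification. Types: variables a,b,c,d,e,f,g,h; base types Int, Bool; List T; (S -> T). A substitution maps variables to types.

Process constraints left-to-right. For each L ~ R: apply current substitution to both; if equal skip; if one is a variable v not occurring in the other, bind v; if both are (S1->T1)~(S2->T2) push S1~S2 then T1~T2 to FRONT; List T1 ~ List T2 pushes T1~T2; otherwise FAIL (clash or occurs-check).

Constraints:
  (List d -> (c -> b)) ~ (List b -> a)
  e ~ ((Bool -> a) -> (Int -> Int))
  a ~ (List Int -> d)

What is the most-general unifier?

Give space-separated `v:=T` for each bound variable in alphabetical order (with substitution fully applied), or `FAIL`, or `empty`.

Answer: a:=(List Int -> b) c:=List Int d:=b e:=((Bool -> (List Int -> b)) -> (Int -> Int))

Derivation:
step 1: unify (List d -> (c -> b)) ~ (List b -> a)  [subst: {-} | 2 pending]
  -> decompose arrow: push List d~List b, (c -> b)~a
step 2: unify List d ~ List b  [subst: {-} | 3 pending]
  -> decompose List: push d~b
step 3: unify d ~ b  [subst: {-} | 3 pending]
  bind d := b
step 4: unify (c -> b) ~ a  [subst: {d:=b} | 2 pending]
  bind a := (c -> b)
step 5: unify e ~ ((Bool -> (c -> b)) -> (Int -> Int))  [subst: {d:=b, a:=(c -> b)} | 1 pending]
  bind e := ((Bool -> (c -> b)) -> (Int -> Int))
step 6: unify (c -> b) ~ (List Int -> b)  [subst: {d:=b, a:=(c -> b), e:=((Bool -> (c -> b)) -> (Int -> Int))} | 0 pending]
  -> decompose arrow: push c~List Int, b~b
step 7: unify c ~ List Int  [subst: {d:=b, a:=(c -> b), e:=((Bool -> (c -> b)) -> (Int -> Int))} | 1 pending]
  bind c := List Int
step 8: unify b ~ b  [subst: {d:=b, a:=(c -> b), e:=((Bool -> (c -> b)) -> (Int -> Int)), c:=List Int} | 0 pending]
  -> identical, skip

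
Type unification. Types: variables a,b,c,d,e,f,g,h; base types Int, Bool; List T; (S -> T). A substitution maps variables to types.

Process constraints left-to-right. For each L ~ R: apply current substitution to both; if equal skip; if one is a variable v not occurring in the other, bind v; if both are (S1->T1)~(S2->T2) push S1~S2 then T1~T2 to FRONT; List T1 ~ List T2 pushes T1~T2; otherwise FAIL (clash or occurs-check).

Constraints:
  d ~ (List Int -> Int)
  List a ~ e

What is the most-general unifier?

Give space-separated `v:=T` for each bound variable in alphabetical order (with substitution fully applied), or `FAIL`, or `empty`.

step 1: unify d ~ (List Int -> Int)  [subst: {-} | 1 pending]
  bind d := (List Int -> Int)
step 2: unify List a ~ e  [subst: {d:=(List Int -> Int)} | 0 pending]
  bind e := List a

Answer: d:=(List Int -> Int) e:=List a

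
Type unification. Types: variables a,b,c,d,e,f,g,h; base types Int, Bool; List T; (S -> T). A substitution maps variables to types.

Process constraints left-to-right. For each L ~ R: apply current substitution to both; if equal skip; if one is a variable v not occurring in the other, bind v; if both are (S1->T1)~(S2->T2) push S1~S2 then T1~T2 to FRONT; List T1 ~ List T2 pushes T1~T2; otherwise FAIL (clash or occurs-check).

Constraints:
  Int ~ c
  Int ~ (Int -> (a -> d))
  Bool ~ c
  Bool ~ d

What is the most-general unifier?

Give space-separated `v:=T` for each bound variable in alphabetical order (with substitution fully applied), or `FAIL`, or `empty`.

step 1: unify Int ~ c  [subst: {-} | 3 pending]
  bind c := Int
step 2: unify Int ~ (Int -> (a -> d))  [subst: {c:=Int} | 2 pending]
  clash: Int vs (Int -> (a -> d))

Answer: FAIL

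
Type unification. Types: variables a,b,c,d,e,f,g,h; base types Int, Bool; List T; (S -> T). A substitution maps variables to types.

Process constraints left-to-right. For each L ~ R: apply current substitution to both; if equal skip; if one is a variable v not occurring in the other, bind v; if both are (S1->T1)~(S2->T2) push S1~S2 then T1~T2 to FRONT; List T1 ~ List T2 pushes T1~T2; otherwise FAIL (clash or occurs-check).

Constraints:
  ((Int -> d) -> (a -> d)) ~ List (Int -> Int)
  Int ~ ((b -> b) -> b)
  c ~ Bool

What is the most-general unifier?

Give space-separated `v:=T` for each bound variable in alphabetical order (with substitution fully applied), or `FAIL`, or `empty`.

Answer: FAIL

Derivation:
step 1: unify ((Int -> d) -> (a -> d)) ~ List (Int -> Int)  [subst: {-} | 2 pending]
  clash: ((Int -> d) -> (a -> d)) vs List (Int -> Int)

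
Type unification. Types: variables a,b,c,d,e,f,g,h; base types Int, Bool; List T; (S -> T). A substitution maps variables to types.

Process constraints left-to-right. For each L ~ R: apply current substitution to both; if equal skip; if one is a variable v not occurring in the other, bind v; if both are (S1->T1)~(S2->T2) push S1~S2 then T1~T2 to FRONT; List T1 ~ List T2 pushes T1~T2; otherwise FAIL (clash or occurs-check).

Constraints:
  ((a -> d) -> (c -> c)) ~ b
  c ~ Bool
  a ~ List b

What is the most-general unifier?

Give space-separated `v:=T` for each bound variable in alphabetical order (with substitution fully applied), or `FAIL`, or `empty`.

step 1: unify ((a -> d) -> (c -> c)) ~ b  [subst: {-} | 2 pending]
  bind b := ((a -> d) -> (c -> c))
step 2: unify c ~ Bool  [subst: {b:=((a -> d) -> (c -> c))} | 1 pending]
  bind c := Bool
step 3: unify a ~ List ((a -> d) -> (Bool -> Bool))  [subst: {b:=((a -> d) -> (c -> c)), c:=Bool} | 0 pending]
  occurs-check fail: a in List ((a -> d) -> (Bool -> Bool))

Answer: FAIL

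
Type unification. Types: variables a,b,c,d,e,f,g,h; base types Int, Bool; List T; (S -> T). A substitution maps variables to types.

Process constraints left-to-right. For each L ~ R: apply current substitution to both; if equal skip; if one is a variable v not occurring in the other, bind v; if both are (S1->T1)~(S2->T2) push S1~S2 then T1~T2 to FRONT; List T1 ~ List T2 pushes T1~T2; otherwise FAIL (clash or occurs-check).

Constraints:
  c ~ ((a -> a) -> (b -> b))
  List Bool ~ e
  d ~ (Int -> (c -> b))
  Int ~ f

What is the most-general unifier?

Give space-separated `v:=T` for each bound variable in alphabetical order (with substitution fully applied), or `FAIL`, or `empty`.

Answer: c:=((a -> a) -> (b -> b)) d:=(Int -> (((a -> a) -> (b -> b)) -> b)) e:=List Bool f:=Int

Derivation:
step 1: unify c ~ ((a -> a) -> (b -> b))  [subst: {-} | 3 pending]
  bind c := ((a -> a) -> (b -> b))
step 2: unify List Bool ~ e  [subst: {c:=((a -> a) -> (b -> b))} | 2 pending]
  bind e := List Bool
step 3: unify d ~ (Int -> (((a -> a) -> (b -> b)) -> b))  [subst: {c:=((a -> a) -> (b -> b)), e:=List Bool} | 1 pending]
  bind d := (Int -> (((a -> a) -> (b -> b)) -> b))
step 4: unify Int ~ f  [subst: {c:=((a -> a) -> (b -> b)), e:=List Bool, d:=(Int -> (((a -> a) -> (b -> b)) -> b))} | 0 pending]
  bind f := Int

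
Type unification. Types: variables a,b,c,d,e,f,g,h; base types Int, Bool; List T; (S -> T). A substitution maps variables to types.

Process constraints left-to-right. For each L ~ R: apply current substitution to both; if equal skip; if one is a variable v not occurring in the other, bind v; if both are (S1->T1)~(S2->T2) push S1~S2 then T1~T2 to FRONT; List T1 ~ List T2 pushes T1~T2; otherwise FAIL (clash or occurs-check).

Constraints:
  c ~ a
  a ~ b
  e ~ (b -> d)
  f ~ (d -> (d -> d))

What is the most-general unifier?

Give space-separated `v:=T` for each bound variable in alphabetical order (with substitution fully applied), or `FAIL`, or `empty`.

Answer: a:=b c:=b e:=(b -> d) f:=(d -> (d -> d))

Derivation:
step 1: unify c ~ a  [subst: {-} | 3 pending]
  bind c := a
step 2: unify a ~ b  [subst: {c:=a} | 2 pending]
  bind a := b
step 3: unify e ~ (b -> d)  [subst: {c:=a, a:=b} | 1 pending]
  bind e := (b -> d)
step 4: unify f ~ (d -> (d -> d))  [subst: {c:=a, a:=b, e:=(b -> d)} | 0 pending]
  bind f := (d -> (d -> d))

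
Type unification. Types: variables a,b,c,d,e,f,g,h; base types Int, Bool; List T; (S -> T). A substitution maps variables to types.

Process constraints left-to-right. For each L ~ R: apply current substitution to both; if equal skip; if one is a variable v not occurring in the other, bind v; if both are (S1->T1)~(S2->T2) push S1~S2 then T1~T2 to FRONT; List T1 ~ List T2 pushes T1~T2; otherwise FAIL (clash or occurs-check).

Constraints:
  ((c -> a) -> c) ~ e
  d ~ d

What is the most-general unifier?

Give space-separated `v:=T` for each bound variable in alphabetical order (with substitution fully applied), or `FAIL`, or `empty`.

Answer: e:=((c -> a) -> c)

Derivation:
step 1: unify ((c -> a) -> c) ~ e  [subst: {-} | 1 pending]
  bind e := ((c -> a) -> c)
step 2: unify d ~ d  [subst: {e:=((c -> a) -> c)} | 0 pending]
  -> identical, skip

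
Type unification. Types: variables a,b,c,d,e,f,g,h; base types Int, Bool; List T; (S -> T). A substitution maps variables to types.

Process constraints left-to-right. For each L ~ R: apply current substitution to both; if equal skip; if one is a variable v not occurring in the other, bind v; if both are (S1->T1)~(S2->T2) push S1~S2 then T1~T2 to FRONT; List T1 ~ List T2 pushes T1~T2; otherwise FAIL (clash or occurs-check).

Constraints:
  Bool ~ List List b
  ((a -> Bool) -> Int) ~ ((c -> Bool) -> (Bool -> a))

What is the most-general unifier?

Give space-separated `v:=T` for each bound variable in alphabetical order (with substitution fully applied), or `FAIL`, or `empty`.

Answer: FAIL

Derivation:
step 1: unify Bool ~ List List b  [subst: {-} | 1 pending]
  clash: Bool vs List List b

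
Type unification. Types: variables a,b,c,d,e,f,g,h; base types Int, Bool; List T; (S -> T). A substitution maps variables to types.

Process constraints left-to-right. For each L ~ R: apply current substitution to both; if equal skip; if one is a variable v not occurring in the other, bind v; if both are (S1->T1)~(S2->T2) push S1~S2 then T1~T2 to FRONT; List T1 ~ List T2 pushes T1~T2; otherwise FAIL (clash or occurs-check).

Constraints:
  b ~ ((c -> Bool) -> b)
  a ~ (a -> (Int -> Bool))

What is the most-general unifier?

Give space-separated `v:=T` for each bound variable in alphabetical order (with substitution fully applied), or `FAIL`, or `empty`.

step 1: unify b ~ ((c -> Bool) -> b)  [subst: {-} | 1 pending]
  occurs-check fail: b in ((c -> Bool) -> b)

Answer: FAIL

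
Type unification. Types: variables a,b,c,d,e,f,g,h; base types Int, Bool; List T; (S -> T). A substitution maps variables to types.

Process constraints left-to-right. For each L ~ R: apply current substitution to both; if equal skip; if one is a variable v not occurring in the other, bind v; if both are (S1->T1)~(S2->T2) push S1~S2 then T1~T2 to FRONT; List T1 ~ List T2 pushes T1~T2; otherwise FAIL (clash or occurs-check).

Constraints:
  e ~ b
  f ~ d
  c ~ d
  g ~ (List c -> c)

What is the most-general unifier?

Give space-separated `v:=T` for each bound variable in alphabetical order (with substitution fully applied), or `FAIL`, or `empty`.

Answer: c:=d e:=b f:=d g:=(List d -> d)

Derivation:
step 1: unify e ~ b  [subst: {-} | 3 pending]
  bind e := b
step 2: unify f ~ d  [subst: {e:=b} | 2 pending]
  bind f := d
step 3: unify c ~ d  [subst: {e:=b, f:=d} | 1 pending]
  bind c := d
step 4: unify g ~ (List d -> d)  [subst: {e:=b, f:=d, c:=d} | 0 pending]
  bind g := (List d -> d)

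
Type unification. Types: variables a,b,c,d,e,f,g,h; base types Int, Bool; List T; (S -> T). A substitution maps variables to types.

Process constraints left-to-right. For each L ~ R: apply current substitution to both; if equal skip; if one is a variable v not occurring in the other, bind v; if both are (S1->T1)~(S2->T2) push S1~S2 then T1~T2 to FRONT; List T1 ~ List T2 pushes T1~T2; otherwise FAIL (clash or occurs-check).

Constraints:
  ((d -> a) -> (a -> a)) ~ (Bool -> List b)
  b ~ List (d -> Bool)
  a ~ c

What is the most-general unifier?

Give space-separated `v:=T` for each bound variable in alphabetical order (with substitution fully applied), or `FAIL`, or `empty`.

step 1: unify ((d -> a) -> (a -> a)) ~ (Bool -> List b)  [subst: {-} | 2 pending]
  -> decompose arrow: push (d -> a)~Bool, (a -> a)~List b
step 2: unify (d -> a) ~ Bool  [subst: {-} | 3 pending]
  clash: (d -> a) vs Bool

Answer: FAIL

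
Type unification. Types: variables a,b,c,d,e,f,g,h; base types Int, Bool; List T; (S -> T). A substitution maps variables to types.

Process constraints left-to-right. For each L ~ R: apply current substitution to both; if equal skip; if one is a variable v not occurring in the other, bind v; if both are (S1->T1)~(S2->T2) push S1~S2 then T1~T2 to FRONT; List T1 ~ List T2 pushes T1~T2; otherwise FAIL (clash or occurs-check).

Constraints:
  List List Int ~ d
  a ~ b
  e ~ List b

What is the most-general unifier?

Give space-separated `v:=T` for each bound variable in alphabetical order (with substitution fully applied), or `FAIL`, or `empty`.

step 1: unify List List Int ~ d  [subst: {-} | 2 pending]
  bind d := List List Int
step 2: unify a ~ b  [subst: {d:=List List Int} | 1 pending]
  bind a := b
step 3: unify e ~ List b  [subst: {d:=List List Int, a:=b} | 0 pending]
  bind e := List b

Answer: a:=b d:=List List Int e:=List b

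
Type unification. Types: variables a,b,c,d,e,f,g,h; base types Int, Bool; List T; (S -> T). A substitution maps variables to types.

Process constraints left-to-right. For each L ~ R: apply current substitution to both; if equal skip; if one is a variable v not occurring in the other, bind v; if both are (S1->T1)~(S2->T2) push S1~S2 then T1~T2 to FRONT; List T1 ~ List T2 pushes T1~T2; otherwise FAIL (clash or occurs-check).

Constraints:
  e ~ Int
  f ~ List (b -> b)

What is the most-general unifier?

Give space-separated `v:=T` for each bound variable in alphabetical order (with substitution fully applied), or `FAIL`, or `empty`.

step 1: unify e ~ Int  [subst: {-} | 1 pending]
  bind e := Int
step 2: unify f ~ List (b -> b)  [subst: {e:=Int} | 0 pending]
  bind f := List (b -> b)

Answer: e:=Int f:=List (b -> b)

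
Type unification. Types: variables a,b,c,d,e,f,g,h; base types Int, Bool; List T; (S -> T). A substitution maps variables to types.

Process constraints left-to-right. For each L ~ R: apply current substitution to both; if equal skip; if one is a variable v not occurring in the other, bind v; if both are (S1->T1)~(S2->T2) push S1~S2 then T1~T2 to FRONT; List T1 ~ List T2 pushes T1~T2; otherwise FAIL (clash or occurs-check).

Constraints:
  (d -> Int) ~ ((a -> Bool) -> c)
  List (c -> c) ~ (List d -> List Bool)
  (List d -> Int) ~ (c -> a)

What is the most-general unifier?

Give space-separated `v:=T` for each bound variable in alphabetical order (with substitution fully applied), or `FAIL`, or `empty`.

Answer: FAIL

Derivation:
step 1: unify (d -> Int) ~ ((a -> Bool) -> c)  [subst: {-} | 2 pending]
  -> decompose arrow: push d~(a -> Bool), Int~c
step 2: unify d ~ (a -> Bool)  [subst: {-} | 3 pending]
  bind d := (a -> Bool)
step 3: unify Int ~ c  [subst: {d:=(a -> Bool)} | 2 pending]
  bind c := Int
step 4: unify List (Int -> Int) ~ (List (a -> Bool) -> List Bool)  [subst: {d:=(a -> Bool), c:=Int} | 1 pending]
  clash: List (Int -> Int) vs (List (a -> Bool) -> List Bool)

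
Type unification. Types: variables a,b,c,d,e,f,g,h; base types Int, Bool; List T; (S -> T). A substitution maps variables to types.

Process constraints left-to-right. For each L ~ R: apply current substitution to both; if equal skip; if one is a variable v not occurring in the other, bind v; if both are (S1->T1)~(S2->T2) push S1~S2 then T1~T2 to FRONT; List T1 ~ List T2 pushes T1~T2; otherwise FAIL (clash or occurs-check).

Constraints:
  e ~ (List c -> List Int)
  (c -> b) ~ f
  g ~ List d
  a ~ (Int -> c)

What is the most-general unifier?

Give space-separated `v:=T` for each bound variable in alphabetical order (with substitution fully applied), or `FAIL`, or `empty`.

Answer: a:=(Int -> c) e:=(List c -> List Int) f:=(c -> b) g:=List d

Derivation:
step 1: unify e ~ (List c -> List Int)  [subst: {-} | 3 pending]
  bind e := (List c -> List Int)
step 2: unify (c -> b) ~ f  [subst: {e:=(List c -> List Int)} | 2 pending]
  bind f := (c -> b)
step 3: unify g ~ List d  [subst: {e:=(List c -> List Int), f:=(c -> b)} | 1 pending]
  bind g := List d
step 4: unify a ~ (Int -> c)  [subst: {e:=(List c -> List Int), f:=(c -> b), g:=List d} | 0 pending]
  bind a := (Int -> c)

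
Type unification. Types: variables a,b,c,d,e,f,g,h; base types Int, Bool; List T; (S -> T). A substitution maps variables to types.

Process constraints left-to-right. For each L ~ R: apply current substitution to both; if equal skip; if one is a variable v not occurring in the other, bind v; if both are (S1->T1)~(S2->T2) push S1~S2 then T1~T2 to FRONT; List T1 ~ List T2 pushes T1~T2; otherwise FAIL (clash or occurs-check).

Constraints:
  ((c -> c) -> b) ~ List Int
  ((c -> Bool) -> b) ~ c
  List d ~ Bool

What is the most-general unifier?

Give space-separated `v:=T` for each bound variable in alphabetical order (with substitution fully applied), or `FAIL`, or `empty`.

Answer: FAIL

Derivation:
step 1: unify ((c -> c) -> b) ~ List Int  [subst: {-} | 2 pending]
  clash: ((c -> c) -> b) vs List Int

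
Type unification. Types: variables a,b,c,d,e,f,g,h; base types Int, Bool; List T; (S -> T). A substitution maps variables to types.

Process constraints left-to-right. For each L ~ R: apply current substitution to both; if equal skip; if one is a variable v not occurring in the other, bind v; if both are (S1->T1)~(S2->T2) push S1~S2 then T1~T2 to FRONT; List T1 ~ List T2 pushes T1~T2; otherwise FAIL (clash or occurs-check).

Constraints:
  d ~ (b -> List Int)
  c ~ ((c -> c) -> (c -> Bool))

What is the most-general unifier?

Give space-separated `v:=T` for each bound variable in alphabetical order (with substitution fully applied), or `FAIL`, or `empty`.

step 1: unify d ~ (b -> List Int)  [subst: {-} | 1 pending]
  bind d := (b -> List Int)
step 2: unify c ~ ((c -> c) -> (c -> Bool))  [subst: {d:=(b -> List Int)} | 0 pending]
  occurs-check fail: c in ((c -> c) -> (c -> Bool))

Answer: FAIL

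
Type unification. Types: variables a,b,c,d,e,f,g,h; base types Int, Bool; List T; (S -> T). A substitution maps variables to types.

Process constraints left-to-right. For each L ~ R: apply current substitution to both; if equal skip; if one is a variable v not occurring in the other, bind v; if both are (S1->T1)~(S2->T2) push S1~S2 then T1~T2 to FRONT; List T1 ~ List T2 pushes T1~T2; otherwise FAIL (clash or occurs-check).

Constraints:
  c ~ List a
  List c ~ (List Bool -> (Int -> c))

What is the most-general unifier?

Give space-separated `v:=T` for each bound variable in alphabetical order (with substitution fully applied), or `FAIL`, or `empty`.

step 1: unify c ~ List a  [subst: {-} | 1 pending]
  bind c := List a
step 2: unify List List a ~ (List Bool -> (Int -> List a))  [subst: {c:=List a} | 0 pending]
  clash: List List a vs (List Bool -> (Int -> List a))

Answer: FAIL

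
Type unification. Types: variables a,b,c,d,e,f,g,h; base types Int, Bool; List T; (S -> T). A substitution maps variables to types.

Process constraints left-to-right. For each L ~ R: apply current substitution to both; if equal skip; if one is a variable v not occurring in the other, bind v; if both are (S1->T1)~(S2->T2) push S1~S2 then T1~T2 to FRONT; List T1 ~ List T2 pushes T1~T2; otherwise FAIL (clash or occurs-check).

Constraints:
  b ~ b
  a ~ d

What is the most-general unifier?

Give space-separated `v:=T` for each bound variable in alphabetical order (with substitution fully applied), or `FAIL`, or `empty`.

Answer: a:=d

Derivation:
step 1: unify b ~ b  [subst: {-} | 1 pending]
  -> identical, skip
step 2: unify a ~ d  [subst: {-} | 0 pending]
  bind a := d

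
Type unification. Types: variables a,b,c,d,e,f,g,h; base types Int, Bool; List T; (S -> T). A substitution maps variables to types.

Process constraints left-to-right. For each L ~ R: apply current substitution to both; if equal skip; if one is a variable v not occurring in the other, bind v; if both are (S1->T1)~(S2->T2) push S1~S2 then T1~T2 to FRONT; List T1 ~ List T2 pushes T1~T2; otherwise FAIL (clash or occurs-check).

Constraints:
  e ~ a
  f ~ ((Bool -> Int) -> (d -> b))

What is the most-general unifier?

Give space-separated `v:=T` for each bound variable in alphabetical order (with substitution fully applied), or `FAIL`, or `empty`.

step 1: unify e ~ a  [subst: {-} | 1 pending]
  bind e := a
step 2: unify f ~ ((Bool -> Int) -> (d -> b))  [subst: {e:=a} | 0 pending]
  bind f := ((Bool -> Int) -> (d -> b))

Answer: e:=a f:=((Bool -> Int) -> (d -> b))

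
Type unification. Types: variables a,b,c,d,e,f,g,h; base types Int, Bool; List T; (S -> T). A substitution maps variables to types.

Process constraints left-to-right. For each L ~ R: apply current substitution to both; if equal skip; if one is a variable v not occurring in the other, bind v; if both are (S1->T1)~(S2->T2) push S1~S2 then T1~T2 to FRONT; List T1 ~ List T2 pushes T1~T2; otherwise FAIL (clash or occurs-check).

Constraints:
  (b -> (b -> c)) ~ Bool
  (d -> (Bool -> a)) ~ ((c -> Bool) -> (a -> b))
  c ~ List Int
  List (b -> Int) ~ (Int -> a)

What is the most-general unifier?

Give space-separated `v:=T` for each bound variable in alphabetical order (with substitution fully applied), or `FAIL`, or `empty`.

Answer: FAIL

Derivation:
step 1: unify (b -> (b -> c)) ~ Bool  [subst: {-} | 3 pending]
  clash: (b -> (b -> c)) vs Bool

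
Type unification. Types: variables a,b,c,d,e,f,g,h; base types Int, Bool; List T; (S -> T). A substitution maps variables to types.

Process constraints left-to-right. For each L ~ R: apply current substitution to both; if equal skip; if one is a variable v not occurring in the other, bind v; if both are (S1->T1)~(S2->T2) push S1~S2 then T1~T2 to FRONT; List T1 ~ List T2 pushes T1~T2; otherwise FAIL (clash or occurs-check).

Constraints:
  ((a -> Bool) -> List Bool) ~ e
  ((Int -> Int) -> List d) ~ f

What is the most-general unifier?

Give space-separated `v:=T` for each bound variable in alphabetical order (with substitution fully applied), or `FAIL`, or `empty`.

Answer: e:=((a -> Bool) -> List Bool) f:=((Int -> Int) -> List d)

Derivation:
step 1: unify ((a -> Bool) -> List Bool) ~ e  [subst: {-} | 1 pending]
  bind e := ((a -> Bool) -> List Bool)
step 2: unify ((Int -> Int) -> List d) ~ f  [subst: {e:=((a -> Bool) -> List Bool)} | 0 pending]
  bind f := ((Int -> Int) -> List d)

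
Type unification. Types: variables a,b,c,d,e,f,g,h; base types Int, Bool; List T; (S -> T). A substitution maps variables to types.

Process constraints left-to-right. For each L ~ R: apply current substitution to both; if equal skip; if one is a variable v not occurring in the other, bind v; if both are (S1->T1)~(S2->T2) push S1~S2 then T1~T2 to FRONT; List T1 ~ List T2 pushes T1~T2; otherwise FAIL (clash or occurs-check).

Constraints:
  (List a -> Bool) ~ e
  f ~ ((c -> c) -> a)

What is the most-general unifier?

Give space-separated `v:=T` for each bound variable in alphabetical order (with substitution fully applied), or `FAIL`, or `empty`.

Answer: e:=(List a -> Bool) f:=((c -> c) -> a)

Derivation:
step 1: unify (List a -> Bool) ~ e  [subst: {-} | 1 pending]
  bind e := (List a -> Bool)
step 2: unify f ~ ((c -> c) -> a)  [subst: {e:=(List a -> Bool)} | 0 pending]
  bind f := ((c -> c) -> a)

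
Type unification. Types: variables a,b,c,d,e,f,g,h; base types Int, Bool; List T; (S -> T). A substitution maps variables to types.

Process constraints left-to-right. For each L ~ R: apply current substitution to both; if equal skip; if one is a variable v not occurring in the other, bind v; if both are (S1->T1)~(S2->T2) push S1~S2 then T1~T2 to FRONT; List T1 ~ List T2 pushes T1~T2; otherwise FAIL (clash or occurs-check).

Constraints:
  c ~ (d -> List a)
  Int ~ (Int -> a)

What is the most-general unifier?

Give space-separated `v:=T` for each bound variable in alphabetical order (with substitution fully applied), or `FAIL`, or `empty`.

step 1: unify c ~ (d -> List a)  [subst: {-} | 1 pending]
  bind c := (d -> List a)
step 2: unify Int ~ (Int -> a)  [subst: {c:=(d -> List a)} | 0 pending]
  clash: Int vs (Int -> a)

Answer: FAIL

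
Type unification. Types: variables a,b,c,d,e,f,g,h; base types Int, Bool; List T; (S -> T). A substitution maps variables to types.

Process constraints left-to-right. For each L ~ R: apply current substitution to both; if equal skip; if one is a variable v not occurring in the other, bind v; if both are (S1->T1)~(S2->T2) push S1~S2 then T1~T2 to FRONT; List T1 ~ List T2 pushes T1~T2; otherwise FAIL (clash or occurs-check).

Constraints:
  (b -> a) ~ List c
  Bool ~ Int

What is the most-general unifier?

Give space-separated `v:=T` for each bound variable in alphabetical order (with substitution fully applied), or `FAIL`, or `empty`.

Answer: FAIL

Derivation:
step 1: unify (b -> a) ~ List c  [subst: {-} | 1 pending]
  clash: (b -> a) vs List c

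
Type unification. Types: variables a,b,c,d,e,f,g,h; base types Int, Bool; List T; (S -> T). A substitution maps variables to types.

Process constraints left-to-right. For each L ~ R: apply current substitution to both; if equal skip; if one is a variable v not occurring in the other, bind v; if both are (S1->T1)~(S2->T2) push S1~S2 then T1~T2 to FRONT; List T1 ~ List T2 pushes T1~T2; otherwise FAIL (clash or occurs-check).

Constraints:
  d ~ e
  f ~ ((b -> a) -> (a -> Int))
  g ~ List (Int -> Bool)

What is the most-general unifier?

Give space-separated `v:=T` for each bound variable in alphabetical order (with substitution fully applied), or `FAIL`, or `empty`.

step 1: unify d ~ e  [subst: {-} | 2 pending]
  bind d := e
step 2: unify f ~ ((b -> a) -> (a -> Int))  [subst: {d:=e} | 1 pending]
  bind f := ((b -> a) -> (a -> Int))
step 3: unify g ~ List (Int -> Bool)  [subst: {d:=e, f:=((b -> a) -> (a -> Int))} | 0 pending]
  bind g := List (Int -> Bool)

Answer: d:=e f:=((b -> a) -> (a -> Int)) g:=List (Int -> Bool)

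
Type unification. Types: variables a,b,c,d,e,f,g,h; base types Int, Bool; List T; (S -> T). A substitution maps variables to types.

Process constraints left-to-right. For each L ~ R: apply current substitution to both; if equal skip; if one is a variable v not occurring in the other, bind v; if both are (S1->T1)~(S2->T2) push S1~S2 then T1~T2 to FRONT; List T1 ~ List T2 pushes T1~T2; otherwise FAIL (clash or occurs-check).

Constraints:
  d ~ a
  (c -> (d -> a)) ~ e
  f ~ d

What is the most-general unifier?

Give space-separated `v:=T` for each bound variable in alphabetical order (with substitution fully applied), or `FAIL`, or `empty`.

Answer: d:=a e:=(c -> (a -> a)) f:=a

Derivation:
step 1: unify d ~ a  [subst: {-} | 2 pending]
  bind d := a
step 2: unify (c -> (a -> a)) ~ e  [subst: {d:=a} | 1 pending]
  bind e := (c -> (a -> a))
step 3: unify f ~ a  [subst: {d:=a, e:=(c -> (a -> a))} | 0 pending]
  bind f := a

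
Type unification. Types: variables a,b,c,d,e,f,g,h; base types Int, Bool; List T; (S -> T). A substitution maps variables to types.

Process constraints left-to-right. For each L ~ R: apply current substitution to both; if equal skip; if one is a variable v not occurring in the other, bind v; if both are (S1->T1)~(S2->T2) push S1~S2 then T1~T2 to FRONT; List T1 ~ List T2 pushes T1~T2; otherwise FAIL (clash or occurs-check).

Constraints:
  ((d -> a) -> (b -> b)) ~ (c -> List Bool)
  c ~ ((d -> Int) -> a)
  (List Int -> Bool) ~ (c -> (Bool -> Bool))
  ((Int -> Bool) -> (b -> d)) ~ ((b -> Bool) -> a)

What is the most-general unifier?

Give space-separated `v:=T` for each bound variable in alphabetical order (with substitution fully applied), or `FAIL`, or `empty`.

step 1: unify ((d -> a) -> (b -> b)) ~ (c -> List Bool)  [subst: {-} | 3 pending]
  -> decompose arrow: push (d -> a)~c, (b -> b)~List Bool
step 2: unify (d -> a) ~ c  [subst: {-} | 4 pending]
  bind c := (d -> a)
step 3: unify (b -> b) ~ List Bool  [subst: {c:=(d -> a)} | 3 pending]
  clash: (b -> b) vs List Bool

Answer: FAIL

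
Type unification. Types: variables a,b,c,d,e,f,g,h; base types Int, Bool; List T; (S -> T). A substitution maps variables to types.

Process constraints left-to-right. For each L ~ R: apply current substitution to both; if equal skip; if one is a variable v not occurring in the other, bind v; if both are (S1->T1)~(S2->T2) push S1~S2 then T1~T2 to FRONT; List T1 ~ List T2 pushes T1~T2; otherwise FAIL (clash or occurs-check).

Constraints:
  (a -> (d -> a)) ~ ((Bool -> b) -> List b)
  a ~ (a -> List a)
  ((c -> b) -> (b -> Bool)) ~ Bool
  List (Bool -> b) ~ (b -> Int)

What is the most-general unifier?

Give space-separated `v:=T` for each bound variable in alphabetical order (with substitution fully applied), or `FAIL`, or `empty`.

Answer: FAIL

Derivation:
step 1: unify (a -> (d -> a)) ~ ((Bool -> b) -> List b)  [subst: {-} | 3 pending]
  -> decompose arrow: push a~(Bool -> b), (d -> a)~List b
step 2: unify a ~ (Bool -> b)  [subst: {-} | 4 pending]
  bind a := (Bool -> b)
step 3: unify (d -> (Bool -> b)) ~ List b  [subst: {a:=(Bool -> b)} | 3 pending]
  clash: (d -> (Bool -> b)) vs List b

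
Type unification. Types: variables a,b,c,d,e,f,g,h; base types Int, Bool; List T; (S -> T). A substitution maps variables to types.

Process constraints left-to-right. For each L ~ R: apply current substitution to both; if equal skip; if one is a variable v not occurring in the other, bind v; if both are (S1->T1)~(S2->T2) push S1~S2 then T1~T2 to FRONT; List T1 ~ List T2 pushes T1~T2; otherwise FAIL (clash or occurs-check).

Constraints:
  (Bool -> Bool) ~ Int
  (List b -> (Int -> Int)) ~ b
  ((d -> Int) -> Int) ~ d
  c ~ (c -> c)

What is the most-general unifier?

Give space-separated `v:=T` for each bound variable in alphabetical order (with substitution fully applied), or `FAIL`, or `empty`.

Answer: FAIL

Derivation:
step 1: unify (Bool -> Bool) ~ Int  [subst: {-} | 3 pending]
  clash: (Bool -> Bool) vs Int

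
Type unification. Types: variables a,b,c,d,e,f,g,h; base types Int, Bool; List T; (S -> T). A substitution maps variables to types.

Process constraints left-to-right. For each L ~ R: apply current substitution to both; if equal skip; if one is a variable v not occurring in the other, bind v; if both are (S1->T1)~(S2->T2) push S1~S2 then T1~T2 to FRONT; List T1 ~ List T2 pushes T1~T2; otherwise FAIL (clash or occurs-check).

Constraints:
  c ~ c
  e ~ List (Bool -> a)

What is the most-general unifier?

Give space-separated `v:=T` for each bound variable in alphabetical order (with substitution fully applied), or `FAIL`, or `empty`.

step 1: unify c ~ c  [subst: {-} | 1 pending]
  -> identical, skip
step 2: unify e ~ List (Bool -> a)  [subst: {-} | 0 pending]
  bind e := List (Bool -> a)

Answer: e:=List (Bool -> a)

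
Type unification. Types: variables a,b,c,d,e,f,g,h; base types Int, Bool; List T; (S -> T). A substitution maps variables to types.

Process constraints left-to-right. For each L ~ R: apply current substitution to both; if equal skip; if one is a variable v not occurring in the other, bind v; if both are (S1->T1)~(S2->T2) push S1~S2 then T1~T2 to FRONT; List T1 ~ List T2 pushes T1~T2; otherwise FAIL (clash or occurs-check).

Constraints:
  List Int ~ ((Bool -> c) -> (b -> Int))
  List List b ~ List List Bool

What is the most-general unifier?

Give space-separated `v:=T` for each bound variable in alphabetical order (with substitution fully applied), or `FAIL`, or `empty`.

Answer: FAIL

Derivation:
step 1: unify List Int ~ ((Bool -> c) -> (b -> Int))  [subst: {-} | 1 pending]
  clash: List Int vs ((Bool -> c) -> (b -> Int))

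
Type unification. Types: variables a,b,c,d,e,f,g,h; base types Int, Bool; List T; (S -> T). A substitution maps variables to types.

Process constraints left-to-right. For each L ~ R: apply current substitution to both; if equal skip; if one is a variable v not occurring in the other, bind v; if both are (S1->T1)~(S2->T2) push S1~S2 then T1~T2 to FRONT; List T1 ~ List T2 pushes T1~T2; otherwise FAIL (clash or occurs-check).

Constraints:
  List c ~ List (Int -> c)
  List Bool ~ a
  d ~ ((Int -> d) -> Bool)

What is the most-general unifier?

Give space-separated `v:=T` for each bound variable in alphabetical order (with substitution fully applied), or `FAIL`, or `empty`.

step 1: unify List c ~ List (Int -> c)  [subst: {-} | 2 pending]
  -> decompose List: push c~(Int -> c)
step 2: unify c ~ (Int -> c)  [subst: {-} | 2 pending]
  occurs-check fail: c in (Int -> c)

Answer: FAIL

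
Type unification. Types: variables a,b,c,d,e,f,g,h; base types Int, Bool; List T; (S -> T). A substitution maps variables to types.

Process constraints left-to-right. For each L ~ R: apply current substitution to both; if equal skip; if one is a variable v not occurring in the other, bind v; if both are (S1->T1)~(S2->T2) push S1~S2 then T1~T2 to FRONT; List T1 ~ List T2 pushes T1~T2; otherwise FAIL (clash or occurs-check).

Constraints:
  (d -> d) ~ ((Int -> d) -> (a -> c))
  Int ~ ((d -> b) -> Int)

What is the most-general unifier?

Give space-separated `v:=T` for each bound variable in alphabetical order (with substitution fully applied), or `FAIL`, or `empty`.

step 1: unify (d -> d) ~ ((Int -> d) -> (a -> c))  [subst: {-} | 1 pending]
  -> decompose arrow: push d~(Int -> d), d~(a -> c)
step 2: unify d ~ (Int -> d)  [subst: {-} | 2 pending]
  occurs-check fail: d in (Int -> d)

Answer: FAIL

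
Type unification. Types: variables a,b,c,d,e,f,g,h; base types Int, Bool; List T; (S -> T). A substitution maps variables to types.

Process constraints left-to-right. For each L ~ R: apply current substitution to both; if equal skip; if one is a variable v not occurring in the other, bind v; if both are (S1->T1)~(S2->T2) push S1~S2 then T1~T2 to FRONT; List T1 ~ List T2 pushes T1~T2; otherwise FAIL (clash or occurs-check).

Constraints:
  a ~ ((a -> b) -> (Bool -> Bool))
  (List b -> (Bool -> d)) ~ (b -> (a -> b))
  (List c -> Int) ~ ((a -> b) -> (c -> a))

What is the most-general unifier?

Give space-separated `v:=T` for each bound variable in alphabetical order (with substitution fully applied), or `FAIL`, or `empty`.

Answer: FAIL

Derivation:
step 1: unify a ~ ((a -> b) -> (Bool -> Bool))  [subst: {-} | 2 pending]
  occurs-check fail: a in ((a -> b) -> (Bool -> Bool))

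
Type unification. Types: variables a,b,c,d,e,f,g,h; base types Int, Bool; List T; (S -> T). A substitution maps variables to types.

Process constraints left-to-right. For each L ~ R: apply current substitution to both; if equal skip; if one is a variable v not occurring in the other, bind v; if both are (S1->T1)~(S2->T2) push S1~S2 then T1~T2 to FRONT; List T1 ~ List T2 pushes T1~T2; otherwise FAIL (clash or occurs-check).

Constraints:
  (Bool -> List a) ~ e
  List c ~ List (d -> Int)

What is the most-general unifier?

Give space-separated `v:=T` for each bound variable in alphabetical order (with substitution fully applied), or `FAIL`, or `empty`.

step 1: unify (Bool -> List a) ~ e  [subst: {-} | 1 pending]
  bind e := (Bool -> List a)
step 2: unify List c ~ List (d -> Int)  [subst: {e:=(Bool -> List a)} | 0 pending]
  -> decompose List: push c~(d -> Int)
step 3: unify c ~ (d -> Int)  [subst: {e:=(Bool -> List a)} | 0 pending]
  bind c := (d -> Int)

Answer: c:=(d -> Int) e:=(Bool -> List a)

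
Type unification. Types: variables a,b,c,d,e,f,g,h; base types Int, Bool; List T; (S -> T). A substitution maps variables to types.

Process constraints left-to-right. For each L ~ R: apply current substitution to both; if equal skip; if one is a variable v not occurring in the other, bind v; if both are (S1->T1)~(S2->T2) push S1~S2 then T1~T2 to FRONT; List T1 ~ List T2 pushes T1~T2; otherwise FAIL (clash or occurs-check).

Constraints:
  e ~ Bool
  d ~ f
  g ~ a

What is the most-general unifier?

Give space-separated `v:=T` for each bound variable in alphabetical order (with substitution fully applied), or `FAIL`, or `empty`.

step 1: unify e ~ Bool  [subst: {-} | 2 pending]
  bind e := Bool
step 2: unify d ~ f  [subst: {e:=Bool} | 1 pending]
  bind d := f
step 3: unify g ~ a  [subst: {e:=Bool, d:=f} | 0 pending]
  bind g := a

Answer: d:=f e:=Bool g:=a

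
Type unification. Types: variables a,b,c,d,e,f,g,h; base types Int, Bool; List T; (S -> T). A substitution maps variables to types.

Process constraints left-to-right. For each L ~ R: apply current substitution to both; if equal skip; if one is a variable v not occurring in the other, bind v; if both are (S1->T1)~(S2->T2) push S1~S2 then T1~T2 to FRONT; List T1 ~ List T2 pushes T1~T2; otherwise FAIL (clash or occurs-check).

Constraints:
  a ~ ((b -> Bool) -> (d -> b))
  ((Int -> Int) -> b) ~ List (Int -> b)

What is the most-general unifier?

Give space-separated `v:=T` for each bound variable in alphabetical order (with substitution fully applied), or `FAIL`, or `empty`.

step 1: unify a ~ ((b -> Bool) -> (d -> b))  [subst: {-} | 1 pending]
  bind a := ((b -> Bool) -> (d -> b))
step 2: unify ((Int -> Int) -> b) ~ List (Int -> b)  [subst: {a:=((b -> Bool) -> (d -> b))} | 0 pending]
  clash: ((Int -> Int) -> b) vs List (Int -> b)

Answer: FAIL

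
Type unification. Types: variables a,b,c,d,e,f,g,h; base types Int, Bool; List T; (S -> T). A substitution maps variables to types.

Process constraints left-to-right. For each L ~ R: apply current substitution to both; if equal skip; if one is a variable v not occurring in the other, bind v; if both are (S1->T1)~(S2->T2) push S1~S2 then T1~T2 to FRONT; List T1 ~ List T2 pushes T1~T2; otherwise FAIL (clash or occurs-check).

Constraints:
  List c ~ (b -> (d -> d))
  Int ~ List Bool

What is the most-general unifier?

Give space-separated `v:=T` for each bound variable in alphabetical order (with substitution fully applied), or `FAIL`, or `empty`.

Answer: FAIL

Derivation:
step 1: unify List c ~ (b -> (d -> d))  [subst: {-} | 1 pending]
  clash: List c vs (b -> (d -> d))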